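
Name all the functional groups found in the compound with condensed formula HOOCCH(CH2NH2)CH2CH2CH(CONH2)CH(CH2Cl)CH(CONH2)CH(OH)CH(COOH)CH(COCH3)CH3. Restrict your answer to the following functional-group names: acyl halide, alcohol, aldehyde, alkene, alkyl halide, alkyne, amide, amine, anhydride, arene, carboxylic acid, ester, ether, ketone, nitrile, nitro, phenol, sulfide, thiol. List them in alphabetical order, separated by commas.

Taking each segment in turn:
  HOOC: –COOH: carbonyl C bonded to –OH and C → carboxylic acid (the –OH is not a separate alcohol).
  CH(CH2NH2): pendant –CH2NH2: N on sp³ C, no adjacent C=O → amine.
  CH(CONH2): pendant –CONH2: carbonyl C bonded to C and N → amide.
  CH(CH2Cl): pendant –CH2X: halogen on sp³ carbon → alkyl halide.
  CH(CONH2): pendant –CONH2: carbonyl C bonded to C and N → amide.
  CH(OH): –OH on an sp³ carbon → alcohol (secondary).
  CH(COOH): pendant –COOH: carbonyl C bonded to C and –OH → carboxylic acid.
  CH(COCH3): pendant –COCH3: carbonyl C bonded to two carbons → ketone.

alcohol, alkyl halide, amide, amine, carboxylic acid, ketone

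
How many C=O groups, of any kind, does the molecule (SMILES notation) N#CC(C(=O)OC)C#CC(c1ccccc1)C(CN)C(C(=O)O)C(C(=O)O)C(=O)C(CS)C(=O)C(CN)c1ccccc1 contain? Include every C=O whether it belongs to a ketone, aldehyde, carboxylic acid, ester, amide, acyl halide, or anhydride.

CH(COOCH3): ester, 1 C=O (running total 1).
CH(COOH): carboxylic acid, 1 C=O (running total 2).
CH(COOH): carboxylic acid, 1 C=O (running total 3).
CO: ketone, 1 C=O (running total 4).
CO: ketone, 1 C=O (running total 5).

5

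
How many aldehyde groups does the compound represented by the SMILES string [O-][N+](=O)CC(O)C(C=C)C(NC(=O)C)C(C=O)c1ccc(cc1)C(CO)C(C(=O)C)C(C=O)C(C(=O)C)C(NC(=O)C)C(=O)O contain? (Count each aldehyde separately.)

Working along the chain:
  O2NCH2: –NO2 on carbon → nitro group.
  CH(OH): –OH on an sp³ carbon → alcohol (secondary).
  CH(CH=CH2): pendant –CH=CH2: C=C double bond → alkene.
  CH(NHCOCH3): pendant –NHC(=O)CH3: N bonded to a carbonyl → amide (not amine).
  CH(CHO): pendant –CHO: carbonyl C bonded to C and H → aldehyde.
  C6H4: para-disubstituted benzene ring → arene.
  CH(CH2OH): pendant –CH2OH on an sp³ backbone C → alcohol.
  CH(COCH3): pendant –COCH3: carbonyl C bonded to two carbons → ketone.
  CH(CHO): pendant –CHO: carbonyl C bonded to C and H → aldehyde.
  CH(COCH3): pendant –COCH3: carbonyl C bonded to two carbons → ketone.
  CH(NHCOCH3): pendant –NHC(=O)CH3: N bonded to a carbonyl → amide (not amine).
  COOH: –COOH: carbonyl C bonded to –OH and C → carboxylic acid (the –OH is not a separate alcohol).
Aldehyde appears at: CH(CHO), CH(CHO) → 2.

2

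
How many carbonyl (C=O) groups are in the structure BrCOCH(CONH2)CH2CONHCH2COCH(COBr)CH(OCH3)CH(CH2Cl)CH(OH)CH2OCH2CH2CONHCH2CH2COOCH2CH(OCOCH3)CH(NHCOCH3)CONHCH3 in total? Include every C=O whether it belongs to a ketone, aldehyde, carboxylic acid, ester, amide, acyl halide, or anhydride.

10

BrCO: acyl halide, 1 C=O (running total 1).
CH(CONH2): amide, 1 C=O (running total 2).
CH2CONHCH2: amide, 1 C=O (running total 3).
CO: ketone, 1 C=O (running total 4).
CH(COBr): acyl halide, 1 C=O (running total 5).
CH2CONHCH2: amide, 1 C=O (running total 6).
CH2COOCH2: ester, 1 C=O (running total 7).
CH(OCOCH3): ester, 1 C=O (running total 8).
CH(NHCOCH3): amide, 1 C=O (running total 9).
CONHCH3: amide, 1 C=O (running total 10).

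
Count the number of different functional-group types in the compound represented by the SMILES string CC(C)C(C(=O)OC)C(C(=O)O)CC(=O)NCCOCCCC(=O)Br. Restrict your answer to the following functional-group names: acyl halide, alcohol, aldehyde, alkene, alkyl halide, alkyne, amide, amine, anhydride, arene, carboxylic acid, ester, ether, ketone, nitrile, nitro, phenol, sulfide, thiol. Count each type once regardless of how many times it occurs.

Working along the chain:
  CH(COOCH3): pendant –COOCH3: carbonyl C bonded to C and –OCH3 → ester.
  CH(COOH): pendant –COOH: carbonyl C bonded to C and –OH → carboxylic acid.
  CH2CONHCH2: –C(=O)–N– linkage → amide (the N is not an amine).
  CH2OCH2: C–O–C with sp³ carbons on both sides and no adjacent C=O → ether.
  COBr: –C(=O)Br: carbonyl C bonded to C and to a halogen → acyl halide (not alkyl halide).
Distinct types present: acyl halide, amide, carboxylic acid, ester, ether.

5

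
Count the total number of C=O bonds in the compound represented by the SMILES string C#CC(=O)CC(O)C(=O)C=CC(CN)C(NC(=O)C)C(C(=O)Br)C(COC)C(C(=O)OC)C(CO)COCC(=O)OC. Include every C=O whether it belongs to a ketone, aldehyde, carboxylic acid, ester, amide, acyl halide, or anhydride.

6

CO: ketone, 1 C=O (running total 1).
CO: ketone, 1 C=O (running total 2).
CH(NHCOCH3): amide, 1 C=O (running total 3).
CH(COBr): acyl halide, 1 C=O (running total 4).
CH(COOCH3): ester, 1 C=O (running total 5).
COOCH3: ester, 1 C=O (running total 6).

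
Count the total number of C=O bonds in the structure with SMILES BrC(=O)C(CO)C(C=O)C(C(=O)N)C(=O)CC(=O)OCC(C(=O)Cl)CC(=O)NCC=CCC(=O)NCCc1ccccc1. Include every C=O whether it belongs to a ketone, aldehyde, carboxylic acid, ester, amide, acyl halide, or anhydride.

8

BrCO: acyl halide, 1 C=O (running total 1).
CH(CHO): aldehyde, 1 C=O (running total 2).
CH(CONH2): amide, 1 C=O (running total 3).
CO: ketone, 1 C=O (running total 4).
CH2COOCH2: ester, 1 C=O (running total 5).
CH(COCl): acyl halide, 1 C=O (running total 6).
CH2CONHCH2: amide, 1 C=O (running total 7).
CH2CONHCH2: amide, 1 C=O (running total 8).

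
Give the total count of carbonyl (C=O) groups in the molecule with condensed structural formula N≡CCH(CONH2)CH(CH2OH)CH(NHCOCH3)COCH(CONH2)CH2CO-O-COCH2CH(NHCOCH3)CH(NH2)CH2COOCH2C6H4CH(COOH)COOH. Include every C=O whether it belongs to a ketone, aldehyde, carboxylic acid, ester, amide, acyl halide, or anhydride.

CH(CONH2): amide, 1 C=O (running total 1).
CH(NHCOCH3): amide, 1 C=O (running total 2).
CO: ketone, 1 C=O (running total 3).
CH(CONH2): amide, 1 C=O (running total 4).
CH2CO-O-COCH2: anhydride, 2 C=O (running total 6).
CH(NHCOCH3): amide, 1 C=O (running total 7).
CH2COOCH2: ester, 1 C=O (running total 8).
CH(COOH): carboxylic acid, 1 C=O (running total 9).
COOH: carboxylic acid, 1 C=O (running total 10).

10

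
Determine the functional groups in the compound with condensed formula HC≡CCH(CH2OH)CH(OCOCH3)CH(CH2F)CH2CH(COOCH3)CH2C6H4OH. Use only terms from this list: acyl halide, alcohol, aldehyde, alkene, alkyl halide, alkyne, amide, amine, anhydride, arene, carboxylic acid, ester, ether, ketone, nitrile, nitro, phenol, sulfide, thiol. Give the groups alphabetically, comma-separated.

Working along the chain:
  HC≡C: C≡C triple bond → alkyne.
  CH(CH2OH): pendant –CH2OH on an sp³ backbone C → alcohol.
  CH(OCOCH3): pendant –OC(=O)CH3: an acyloxy group → ester.
  CH(CH2F): pendant –CH2X: halogen on sp³ carbon → alkyl halide.
  CH(COOCH3): pendant –COOCH3: carbonyl C bonded to C and –OCH3 → ester.
  C6H4OH: –OH attached directly to an aromatic ring → phenol (not alcohol); the ring itself is an arene.

alcohol, alkyl halide, alkyne, arene, ester, phenol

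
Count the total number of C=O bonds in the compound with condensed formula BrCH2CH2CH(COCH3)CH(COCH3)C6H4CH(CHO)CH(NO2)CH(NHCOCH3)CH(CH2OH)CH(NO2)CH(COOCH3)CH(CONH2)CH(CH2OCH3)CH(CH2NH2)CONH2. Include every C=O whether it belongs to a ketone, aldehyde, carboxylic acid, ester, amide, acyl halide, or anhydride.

7

CH(COCH3): ketone, 1 C=O (running total 1).
CH(COCH3): ketone, 1 C=O (running total 2).
CH(CHO): aldehyde, 1 C=O (running total 3).
CH(NHCOCH3): amide, 1 C=O (running total 4).
CH(COOCH3): ester, 1 C=O (running total 5).
CH(CONH2): amide, 1 C=O (running total 6).
CONH2: amide, 1 C=O (running total 7).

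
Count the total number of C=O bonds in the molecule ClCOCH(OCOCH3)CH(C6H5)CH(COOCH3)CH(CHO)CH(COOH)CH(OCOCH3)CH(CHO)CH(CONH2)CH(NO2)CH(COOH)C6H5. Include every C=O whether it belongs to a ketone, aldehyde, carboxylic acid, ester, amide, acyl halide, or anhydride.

9

ClCO: acyl halide, 1 C=O (running total 1).
CH(OCOCH3): ester, 1 C=O (running total 2).
CH(COOCH3): ester, 1 C=O (running total 3).
CH(CHO): aldehyde, 1 C=O (running total 4).
CH(COOH): carboxylic acid, 1 C=O (running total 5).
CH(OCOCH3): ester, 1 C=O (running total 6).
CH(CHO): aldehyde, 1 C=O (running total 7).
CH(CONH2): amide, 1 C=O (running total 8).
CH(COOH): carboxylic acid, 1 C=O (running total 9).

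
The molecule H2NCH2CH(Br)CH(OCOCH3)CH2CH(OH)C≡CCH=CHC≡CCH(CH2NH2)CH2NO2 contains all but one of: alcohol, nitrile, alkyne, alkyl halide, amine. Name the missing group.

nitrile

amine: present (H2NCH2 — –NH2 on an sp³ carbon with no adjacent C=O → amine).
alkyne: present (C≡C — C≡C triple bond → alkyne).
alcohol: present (CH(OH) — –OH on an sp³ carbon → alcohol (secondary)).
alkyl halide: present (CH(Br) — halogen on an sp³ carbon → alkyl halide).
nitrile: absent. In C≡C, the triple bond is C≡C, not C≡N.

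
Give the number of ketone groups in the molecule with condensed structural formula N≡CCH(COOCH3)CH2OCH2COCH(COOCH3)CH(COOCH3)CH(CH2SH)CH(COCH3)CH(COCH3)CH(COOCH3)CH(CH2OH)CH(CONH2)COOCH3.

3

Working along the chain:
  N≡C: N≡C–: carbon triple-bonded to nitrogen → nitrile.
  CH(COOCH3): pendant –COOCH3: carbonyl C bonded to C and –OCH3 → ester.
  CH2OCH2: C–O–C with sp³ carbons on both sides and no adjacent C=O → ether.
  CO: –C(=O)– with carbon on both sides → ketone.
  CH(COOCH3): pendant –COOCH3: carbonyl C bonded to C and –OCH3 → ester.
  CH(COOCH3): pendant –COOCH3: carbonyl C bonded to C and –OCH3 → ester.
  CH(CH2SH): pendant –CH2SH → thiol.
  CH(COCH3): pendant –COCH3: carbonyl C bonded to two carbons → ketone.
  CH(COCH3): pendant –COCH3: carbonyl C bonded to two carbons → ketone.
  CH(COOCH3): pendant –COOCH3: carbonyl C bonded to C and –OCH3 → ester.
  CH(CH2OH): pendant –CH2OH on an sp³ backbone C → alcohol.
  CH(CONH2): pendant –CONH2: carbonyl C bonded to C and N → amide.
  COOCH3: –C(=O)OCH3: carbonyl C bonded to C and to –OCH3 → ester (not ketone + ether).
Ketone appears at: CO, CH(COCH3), CH(COCH3) → 3.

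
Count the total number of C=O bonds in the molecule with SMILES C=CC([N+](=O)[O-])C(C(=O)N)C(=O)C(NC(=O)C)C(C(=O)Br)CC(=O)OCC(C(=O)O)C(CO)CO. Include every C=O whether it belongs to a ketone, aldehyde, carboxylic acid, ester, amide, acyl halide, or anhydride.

6

CH(CONH2): amide, 1 C=O (running total 1).
CO: ketone, 1 C=O (running total 2).
CH(NHCOCH3): amide, 1 C=O (running total 3).
CH(COBr): acyl halide, 1 C=O (running total 4).
CH2COOCH2: ester, 1 C=O (running total 5).
CH(COOH): carboxylic acid, 1 C=O (running total 6).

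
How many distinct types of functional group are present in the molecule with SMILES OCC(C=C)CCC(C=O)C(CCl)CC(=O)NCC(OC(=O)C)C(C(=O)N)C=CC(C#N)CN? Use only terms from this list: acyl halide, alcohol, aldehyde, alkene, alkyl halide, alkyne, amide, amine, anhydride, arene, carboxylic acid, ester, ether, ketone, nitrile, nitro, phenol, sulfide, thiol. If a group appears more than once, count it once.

HO– on an sp³ carbon → alcohol.
pendant –CH=CH2: C=C double bond → alkene.
pendant –CHO: carbonyl C bonded to C and H → aldehyde.
pendant –CH2X: halogen on sp³ carbon → alkyl halide.
–C(=O)–N– linkage → amide (the N is not an amine).
pendant –OC(=O)CH3: an acyloxy group → ester.
pendant –CONH2: carbonyl C bonded to C and N → amide.
C=C double bond → alkene.
pendant –C≡N: nitrile.
–NH2 on an sp³ carbon with no adjacent C=O → amine.
Distinct types present: alcohol, aldehyde, alkene, alkyl halide, amide, amine, ester, nitrile.

8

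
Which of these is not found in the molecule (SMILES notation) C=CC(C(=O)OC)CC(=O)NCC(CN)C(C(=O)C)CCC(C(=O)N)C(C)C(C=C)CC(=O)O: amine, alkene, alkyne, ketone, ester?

alkene: present (CH2=CH — C=C double bond → alkene).
amine: present (CH(CH2NH2) — pendant –CH2NH2: N on sp³ C, no adjacent C=O → amine).
ester: present (CH(COOCH3) — pendant –COOCH3: carbonyl C bonded to C and –OCH3 → ester).
ketone: present (CH(COCH3) — pendant –COCH3: carbonyl C bonded to two carbons → ketone).
alkyne: no segment matches this pattern.

alkyne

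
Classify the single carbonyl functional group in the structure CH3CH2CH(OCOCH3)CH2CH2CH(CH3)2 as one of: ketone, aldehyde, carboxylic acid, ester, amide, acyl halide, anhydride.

The carbonyl is in the CH(OCOCH3) segment: pendant –OC(=O)CH3: an acyloxy group → ester.

ester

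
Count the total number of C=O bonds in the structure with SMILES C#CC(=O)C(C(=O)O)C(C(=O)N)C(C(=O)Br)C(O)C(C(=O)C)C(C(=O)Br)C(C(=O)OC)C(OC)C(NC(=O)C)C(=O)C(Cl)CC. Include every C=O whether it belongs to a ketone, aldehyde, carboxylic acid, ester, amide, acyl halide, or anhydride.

CO: ketone, 1 C=O (running total 1).
CH(COOH): carboxylic acid, 1 C=O (running total 2).
CH(CONH2): amide, 1 C=O (running total 3).
CH(COBr): acyl halide, 1 C=O (running total 4).
CH(COCH3): ketone, 1 C=O (running total 5).
CH(COBr): acyl halide, 1 C=O (running total 6).
CH(COOCH3): ester, 1 C=O (running total 7).
CH(NHCOCH3): amide, 1 C=O (running total 8).
CO: ketone, 1 C=O (running total 9).

9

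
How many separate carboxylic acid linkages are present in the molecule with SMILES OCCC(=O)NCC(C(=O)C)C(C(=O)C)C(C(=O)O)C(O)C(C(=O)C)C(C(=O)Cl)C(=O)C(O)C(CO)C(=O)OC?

Working along the chain:
  HOCH2: HO– on an sp³ carbon → alcohol.
  CH2CONHCH2: –C(=O)–N– linkage → amide (the N is not an amine).
  CH(COCH3): pendant –COCH3: carbonyl C bonded to two carbons → ketone.
  CH(COCH3): pendant –COCH3: carbonyl C bonded to two carbons → ketone.
  CH(COOH): pendant –COOH: carbonyl C bonded to C and –OH → carboxylic acid.
  CH(OH): –OH on an sp³ carbon → alcohol (secondary).
  CH(COCH3): pendant –COCH3: carbonyl C bonded to two carbons → ketone.
  CH(COCl): pendant –C(=O)X: carbonyl C bonded to C and halogen → acyl halide.
  CO: –C(=O)– with carbon on both sides → ketone.
  CH(OH): –OH on an sp³ carbon → alcohol (secondary).
  CH(CH2OH): pendant –CH2OH on an sp³ backbone C → alcohol.
  COOCH3: –C(=O)OCH3: carbonyl C bonded to C and to –OCH3 → ester (not ketone + ether).
Carboxylic acid appears at: CH(COOH) → 1.

1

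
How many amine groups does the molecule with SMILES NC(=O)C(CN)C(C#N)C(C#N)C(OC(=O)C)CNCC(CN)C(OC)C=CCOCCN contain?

4

–C(=O)NH2: carbonyl C bonded to C and to N → amide (the N is not a separate amine).
pendant –CH2NH2: N on sp³ C, no adjacent C=O → amine.
pendant –C≡N: nitrile.
pendant –C≡N: nitrile.
pendant –OC(=O)CH3: an acyloxy group → ester.
C–N–C with sp³ carbons and no adjacent C=O → amine (secondary).
pendant –CH2NH2: N on sp³ C, no adjacent C=O → amine.
pendant –OCH3: C–O–C with sp³ C, no adjacent C=O → ether.
C=C double bond → alkene.
C–O–C with sp³ carbons on both sides and no adjacent C=O → ether.
–NH2 on an sp³ carbon with no adjacent C=O → amine.
Amine appears at: CH(CH2NH2), CH2NHCH2, CH(CH2NH2), CH2NH2 → 4.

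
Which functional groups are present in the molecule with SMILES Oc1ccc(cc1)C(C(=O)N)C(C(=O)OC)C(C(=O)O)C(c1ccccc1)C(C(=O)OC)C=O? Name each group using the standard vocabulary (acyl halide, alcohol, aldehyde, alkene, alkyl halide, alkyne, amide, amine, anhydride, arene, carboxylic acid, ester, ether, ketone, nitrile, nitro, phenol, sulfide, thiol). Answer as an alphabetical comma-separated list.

aldehyde, amide, arene, carboxylic acid, ester, phenol

Taking each segment in turn:
  HOC6H4: –OH attached directly to an aromatic ring → phenol (not alcohol); the ring itself is an arene.
  CH(CONH2): pendant –CONH2: carbonyl C bonded to C and N → amide.
  CH(COOCH3): pendant –COOCH3: carbonyl C bonded to C and –OCH3 → ester.
  CH(COOH): pendant –COOH: carbonyl C bonded to C and –OH → carboxylic acid.
  CH(C6H5): pendant –C6H5: benzene ring → arene.
  CH(COOCH3): pendant –COOCH3: carbonyl C bonded to C and –OCH3 → ester.
  CHO: terminal –CHO: carbonyl C bonded to H and C → aldehyde.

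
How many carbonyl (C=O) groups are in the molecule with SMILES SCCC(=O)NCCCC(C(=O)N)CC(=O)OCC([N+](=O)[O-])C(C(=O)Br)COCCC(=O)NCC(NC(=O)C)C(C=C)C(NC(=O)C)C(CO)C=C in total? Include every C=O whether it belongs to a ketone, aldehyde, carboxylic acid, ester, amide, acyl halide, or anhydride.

7

CH2CONHCH2: amide, 1 C=O (running total 1).
CH(CONH2): amide, 1 C=O (running total 2).
CH2COOCH2: ester, 1 C=O (running total 3).
CH(COBr): acyl halide, 1 C=O (running total 4).
CH2CONHCH2: amide, 1 C=O (running total 5).
CH(NHCOCH3): amide, 1 C=O (running total 6).
CH(NHCOCH3): amide, 1 C=O (running total 7).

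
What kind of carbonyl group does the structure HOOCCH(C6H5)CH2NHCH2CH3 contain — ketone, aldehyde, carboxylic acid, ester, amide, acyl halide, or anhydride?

carboxylic acid

The carbonyl is in the HOOC segment: –COOH: carbonyl C bonded to –OH and C → carboxylic acid (the –OH is not a separate alcohol).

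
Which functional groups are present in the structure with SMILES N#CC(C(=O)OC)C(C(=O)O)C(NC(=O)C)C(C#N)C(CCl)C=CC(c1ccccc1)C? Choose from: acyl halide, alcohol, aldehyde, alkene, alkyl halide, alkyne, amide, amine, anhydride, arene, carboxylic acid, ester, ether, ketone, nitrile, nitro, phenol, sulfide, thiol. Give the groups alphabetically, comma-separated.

alkene, alkyl halide, amide, arene, carboxylic acid, ester, nitrile

Working along the chain:
  N≡C: N≡C–: carbon triple-bonded to nitrogen → nitrile.
  CH(COOCH3): pendant –COOCH3: carbonyl C bonded to C and –OCH3 → ester.
  CH(COOH): pendant –COOH: carbonyl C bonded to C and –OH → carboxylic acid.
  CH(NHCOCH3): pendant –NHC(=O)CH3: N bonded to a carbonyl → amide (not amine).
  CH(CN): pendant –C≡N: nitrile.
  CH(CH2Cl): pendant –CH2X: halogen on sp³ carbon → alkyl halide.
  CH=CH: C=C double bond → alkene.
  CH(C6H5): pendant –C6H5: benzene ring → arene.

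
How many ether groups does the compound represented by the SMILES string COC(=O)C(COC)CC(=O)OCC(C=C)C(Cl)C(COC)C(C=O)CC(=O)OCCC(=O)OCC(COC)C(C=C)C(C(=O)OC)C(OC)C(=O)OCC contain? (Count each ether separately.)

4

CH3O–C(=O)–: carbonyl C bonded to C and to –OCH3 → ester (not ketone + ether).
pendant –CH2OCH3: C–O–C linkage → ether.
–C(=O)–O–C with C on the carbonyl side → ester.
pendant –CH=CH2: C=C double bond → alkene.
halogen on an sp³ carbon → alkyl halide.
pendant –CH2OCH3: C–O–C linkage → ether.
pendant –CHO: carbonyl C bonded to C and H → aldehyde.
–C(=O)–O–C with C on the carbonyl side → ester.
–C(=O)–O–C with C on the carbonyl side → ester.
pendant –CH2OCH3: C–O–C linkage → ether.
pendant –CH=CH2: C=C double bond → alkene.
pendant –COOCH3: carbonyl C bonded to C and –OCH3 → ester.
pendant –OCH3: C–O–C with sp³ C, no adjacent C=O → ether.
–C(=O)OCH2CH3: carbonyl C bonded to C and to –OEt → ester.
Ether appears at: CH(CH2OCH3), CH(CH2OCH3), CH(CH2OCH3), CH(OCH3) → 4.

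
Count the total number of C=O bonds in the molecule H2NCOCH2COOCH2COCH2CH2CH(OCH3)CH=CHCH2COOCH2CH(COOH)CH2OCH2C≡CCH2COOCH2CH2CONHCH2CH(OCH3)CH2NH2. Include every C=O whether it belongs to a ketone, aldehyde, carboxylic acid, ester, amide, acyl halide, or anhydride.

7

H2NCO: amide, 1 C=O (running total 1).
CH2COOCH2: ester, 1 C=O (running total 2).
CO: ketone, 1 C=O (running total 3).
CH2COOCH2: ester, 1 C=O (running total 4).
CH(COOH): carboxylic acid, 1 C=O (running total 5).
CH2COOCH2: ester, 1 C=O (running total 6).
CH2CONHCH2: amide, 1 C=O (running total 7).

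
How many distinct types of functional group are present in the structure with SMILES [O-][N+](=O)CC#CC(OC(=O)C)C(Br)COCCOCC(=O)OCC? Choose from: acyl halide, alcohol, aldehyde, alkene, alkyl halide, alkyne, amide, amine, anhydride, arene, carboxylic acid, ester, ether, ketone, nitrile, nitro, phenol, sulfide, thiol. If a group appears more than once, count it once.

5

Reading the structure from left to right:
  O2NCH2: –NO2 on carbon → nitro group.
  C≡C: C≡C triple bond → alkyne.
  CH(OCOCH3): pendant –OC(=O)CH3: an acyloxy group → ester.
  CH(Br): halogen on an sp³ carbon → alkyl halide.
  CH2OCH2: C–O–C with sp³ carbons on both sides and no adjacent C=O → ether.
  CH2OCH2: C–O–C with sp³ carbons on both sides and no adjacent C=O → ether.
  COOCH2CH3: –C(=O)OCH2CH3: carbonyl C bonded to C and to –OEt → ester.
Distinct types present: alkyl halide, alkyne, ester, ether, nitro.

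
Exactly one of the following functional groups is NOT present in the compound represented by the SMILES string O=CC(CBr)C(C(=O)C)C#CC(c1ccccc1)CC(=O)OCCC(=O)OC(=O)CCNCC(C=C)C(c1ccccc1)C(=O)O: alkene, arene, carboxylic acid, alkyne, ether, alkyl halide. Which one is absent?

ether

carboxylic acid: present (COOH — –COOH: carbonyl C bonded to –OH and C → carboxylic acid (the –OH is not a separate alcohol)).
alkene: present (CH(CH=CH2) — pendant –CH=CH2: C=C double bond → alkene).
alkyl halide: present (CH(CH2Br) — pendant –CH2X: halogen on sp³ carbon → alkyl halide).
alkyne: present (C≡C — C≡C triple bond → alkyne).
arene: present (CH(C6H5) — pendant –C6H5: benzene ring → arene).
ether: absent. In CH2COOCH2, the C–O–C oxygen is adjacent to a C=O, so it belongs to an ester, not an ether.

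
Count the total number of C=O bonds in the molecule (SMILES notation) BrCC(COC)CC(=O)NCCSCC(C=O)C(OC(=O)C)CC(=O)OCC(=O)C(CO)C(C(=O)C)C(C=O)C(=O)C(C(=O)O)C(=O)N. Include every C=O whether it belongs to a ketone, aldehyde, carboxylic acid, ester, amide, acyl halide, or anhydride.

CH2CONHCH2: amide, 1 C=O (running total 1).
CH(CHO): aldehyde, 1 C=O (running total 2).
CH(OCOCH3): ester, 1 C=O (running total 3).
CH2COOCH2: ester, 1 C=O (running total 4).
CO: ketone, 1 C=O (running total 5).
CH(COCH3): ketone, 1 C=O (running total 6).
CH(CHO): aldehyde, 1 C=O (running total 7).
CO: ketone, 1 C=O (running total 8).
CH(COOH): carboxylic acid, 1 C=O (running total 9).
CONH2: amide, 1 C=O (running total 10).

10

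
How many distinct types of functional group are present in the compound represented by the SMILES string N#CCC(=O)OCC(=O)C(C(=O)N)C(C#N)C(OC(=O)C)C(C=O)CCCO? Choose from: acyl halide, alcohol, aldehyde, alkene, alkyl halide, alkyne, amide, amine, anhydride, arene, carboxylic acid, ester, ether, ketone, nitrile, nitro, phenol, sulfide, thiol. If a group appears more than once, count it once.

Taking each segment in turn:
  N≡C: N≡C–: carbon triple-bonded to nitrogen → nitrile.
  CH2COOCH2: –C(=O)–O–C with C on the carbonyl side → ester.
  CO: –C(=O)– with carbon on both sides → ketone.
  CH(CONH2): pendant –CONH2: carbonyl C bonded to C and N → amide.
  CH(CN): pendant –C≡N: nitrile.
  CH(OCOCH3): pendant –OC(=O)CH3: an acyloxy group → ester.
  CH(CHO): pendant –CHO: carbonyl C bonded to C and H → aldehyde.
  CH2OH: –OH on an sp³ carbon → alcohol.
Distinct types present: alcohol, aldehyde, amide, ester, ketone, nitrile.

6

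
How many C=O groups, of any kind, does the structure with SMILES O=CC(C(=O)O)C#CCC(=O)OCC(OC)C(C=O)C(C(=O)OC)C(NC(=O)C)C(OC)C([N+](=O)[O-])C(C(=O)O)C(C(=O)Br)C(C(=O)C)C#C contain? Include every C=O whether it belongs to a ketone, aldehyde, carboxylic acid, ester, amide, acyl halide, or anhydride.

OHC: aldehyde, 1 C=O (running total 1).
CH(COOH): carboxylic acid, 1 C=O (running total 2).
CH2COOCH2: ester, 1 C=O (running total 3).
CH(CHO): aldehyde, 1 C=O (running total 4).
CH(COOCH3): ester, 1 C=O (running total 5).
CH(NHCOCH3): amide, 1 C=O (running total 6).
CH(COOH): carboxylic acid, 1 C=O (running total 7).
CH(COBr): acyl halide, 1 C=O (running total 8).
CH(COCH3): ketone, 1 C=O (running total 9).

9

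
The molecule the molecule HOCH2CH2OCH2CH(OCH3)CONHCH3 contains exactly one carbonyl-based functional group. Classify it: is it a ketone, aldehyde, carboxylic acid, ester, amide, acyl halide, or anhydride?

The carbonyl is in the CONHCH3 segment: –C(=O)NHCH3: carbonyl C bonded to C and to N → amide (the N is not an amine).

amide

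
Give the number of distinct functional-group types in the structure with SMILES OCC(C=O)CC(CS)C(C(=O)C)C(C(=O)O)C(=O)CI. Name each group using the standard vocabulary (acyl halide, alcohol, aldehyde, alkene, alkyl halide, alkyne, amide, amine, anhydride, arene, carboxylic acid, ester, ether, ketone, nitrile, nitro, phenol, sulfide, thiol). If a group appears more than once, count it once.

HO– on an sp³ carbon → alcohol.
pendant –CHO: carbonyl C bonded to C and H → aldehyde.
pendant –CH2SH → thiol.
pendant –COCH3: carbonyl C bonded to two carbons → ketone.
pendant –COOH: carbonyl C bonded to C and –OH → carboxylic acid.
–C(=O)– with carbon on both sides → ketone.
halogen on an sp³ carbon → alkyl halide.
Distinct types present: alcohol, aldehyde, alkyl halide, carboxylic acid, ketone, thiol.

6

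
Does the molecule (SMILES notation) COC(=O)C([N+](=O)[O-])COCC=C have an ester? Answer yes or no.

yes

Working along the chain:
  CH3OOC: CH3O–C(=O)–: carbonyl C bonded to C and to –OCH3 → ester (not ketone + ether).
  CH(NO2): –NO2 on an sp³ carbon → nitro (the N=O is not a carbonyl).
  CH2OCH2: C–O–C with sp³ carbons on both sides and no adjacent C=O → ether.
  CH=CH2: C=C double bond → alkene.
The CH3OOC segment supplies the ester: CH3O–C(=O)–: carbonyl C bonded to C and to –OCH3 → ester (not ketone + ether).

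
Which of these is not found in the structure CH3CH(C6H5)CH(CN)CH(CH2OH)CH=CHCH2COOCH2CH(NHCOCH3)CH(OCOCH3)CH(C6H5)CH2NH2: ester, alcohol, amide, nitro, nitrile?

nitro

nitrile: present (CH(CN) — pendant –C≡N: nitrile).
amide: present (CH(NHCOCH3) — pendant –NHC(=O)CH3: N bonded to a carbonyl → amide (not amine)).
ester: present (CH2COOCH2 — –C(=O)–O–C with C on the carbonyl side → ester).
alcohol: present (CH(CH2OH) — pendant –CH2OH on an sp³ backbone C → alcohol).
nitro: no segment matches this pattern.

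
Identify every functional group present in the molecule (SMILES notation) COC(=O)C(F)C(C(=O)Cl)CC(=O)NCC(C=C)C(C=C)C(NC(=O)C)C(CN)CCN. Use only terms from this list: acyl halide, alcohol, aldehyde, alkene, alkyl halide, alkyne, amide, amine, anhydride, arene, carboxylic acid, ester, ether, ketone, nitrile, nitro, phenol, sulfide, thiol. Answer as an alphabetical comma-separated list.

Working along the chain:
  CH3OOC: CH3O–C(=O)–: carbonyl C bonded to C and to –OCH3 → ester (not ketone + ether).
  CH(F): halogen on an sp³ carbon → alkyl halide.
  CH(COCl): pendant –C(=O)X: carbonyl C bonded to C and halogen → acyl halide.
  CH2CONHCH2: –C(=O)–N– linkage → amide (the N is not an amine).
  CH(CH=CH2): pendant –CH=CH2: C=C double bond → alkene.
  CH(CH=CH2): pendant –CH=CH2: C=C double bond → alkene.
  CH(NHCOCH3): pendant –NHC(=O)CH3: N bonded to a carbonyl → amide (not amine).
  CH(CH2NH2): pendant –CH2NH2: N on sp³ C, no adjacent C=O → amine.
  CH2NH2: –NH2 on an sp³ carbon with no adjacent C=O → amine.

acyl halide, alkene, alkyl halide, amide, amine, ester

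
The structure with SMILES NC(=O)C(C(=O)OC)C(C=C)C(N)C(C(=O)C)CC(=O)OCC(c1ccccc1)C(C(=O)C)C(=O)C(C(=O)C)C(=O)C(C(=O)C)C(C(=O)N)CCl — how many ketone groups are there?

6

Reading the structure from left to right:
  H2NCO: –C(=O)NH2: carbonyl C bonded to C and to N → amide (the N is not a separate amine).
  CH(COOCH3): pendant –COOCH3: carbonyl C bonded to C and –OCH3 → ester.
  CH(CH=CH2): pendant –CH=CH2: C=C double bond → alkene.
  CH(NH2): –NH2 on an sp³ carbon with no adjacent C=O → amine.
  CH(COCH3): pendant –COCH3: carbonyl C bonded to two carbons → ketone.
  CH2COOCH2: –C(=O)–O–C with C on the carbonyl side → ester.
  CH(C6H5): pendant –C6H5: benzene ring → arene.
  CH(COCH3): pendant –COCH3: carbonyl C bonded to two carbons → ketone.
  CO: –C(=O)– with carbon on both sides → ketone.
  CH(COCH3): pendant –COCH3: carbonyl C bonded to two carbons → ketone.
  CO: –C(=O)– with carbon on both sides → ketone.
  CH(COCH3): pendant –COCH3: carbonyl C bonded to two carbons → ketone.
  CH(CONH2): pendant –CONH2: carbonyl C bonded to C and N → amide.
  CH2Cl: halogen on an sp³ carbon → alkyl halide.
Ketone appears at: CH(COCH3), CH(COCH3), CO, CH(COCH3), CO, CH(COCH3) → 6.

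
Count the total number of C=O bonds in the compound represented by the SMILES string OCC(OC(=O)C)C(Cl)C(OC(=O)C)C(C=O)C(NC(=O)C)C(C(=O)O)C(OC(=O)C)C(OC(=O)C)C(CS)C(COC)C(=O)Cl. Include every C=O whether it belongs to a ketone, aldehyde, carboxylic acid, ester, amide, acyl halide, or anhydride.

8

CH(OCOCH3): ester, 1 C=O (running total 1).
CH(OCOCH3): ester, 1 C=O (running total 2).
CH(CHO): aldehyde, 1 C=O (running total 3).
CH(NHCOCH3): amide, 1 C=O (running total 4).
CH(COOH): carboxylic acid, 1 C=O (running total 5).
CH(OCOCH3): ester, 1 C=O (running total 6).
CH(OCOCH3): ester, 1 C=O (running total 7).
COCl: acyl halide, 1 C=O (running total 8).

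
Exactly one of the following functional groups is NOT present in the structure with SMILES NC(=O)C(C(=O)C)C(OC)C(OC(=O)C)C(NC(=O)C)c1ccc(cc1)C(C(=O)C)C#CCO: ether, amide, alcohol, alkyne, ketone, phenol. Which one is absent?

ketone: present (CH(COCH3) — pendant –COCH3: carbonyl C bonded to two carbons → ketone).
ether: present (CH(OCH3) — pendant –OCH3: C–O–C with sp³ C, no adjacent C=O → ether).
alcohol: present (CH2OH — –OH on an sp³ carbon → alcohol).
alkyne: present (C≡C — C≡C triple bond → alkyne).
amide: present (H2NCO — –C(=O)NH2: carbonyl C bonded to C and to N → amide (the N is not a separate amine)).
phenol: absent. In CH2OH, the –OH is on an sp³ carbon, not on an aromatic ring, so it is an alcohol.

phenol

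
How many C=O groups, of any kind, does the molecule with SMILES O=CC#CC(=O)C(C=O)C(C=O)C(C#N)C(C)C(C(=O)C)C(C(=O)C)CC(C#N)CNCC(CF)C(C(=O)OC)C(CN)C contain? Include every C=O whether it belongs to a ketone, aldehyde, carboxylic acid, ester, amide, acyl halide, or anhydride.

7

OHC: aldehyde, 1 C=O (running total 1).
CO: ketone, 1 C=O (running total 2).
CH(CHO): aldehyde, 1 C=O (running total 3).
CH(CHO): aldehyde, 1 C=O (running total 4).
CH(COCH3): ketone, 1 C=O (running total 5).
CH(COCH3): ketone, 1 C=O (running total 6).
CH(COOCH3): ester, 1 C=O (running total 7).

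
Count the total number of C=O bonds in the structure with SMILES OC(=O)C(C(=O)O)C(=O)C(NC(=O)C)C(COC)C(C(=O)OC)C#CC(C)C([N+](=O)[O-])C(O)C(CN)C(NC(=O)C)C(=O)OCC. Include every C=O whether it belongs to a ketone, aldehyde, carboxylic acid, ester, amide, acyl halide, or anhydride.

HOOC: carboxylic acid, 1 C=O (running total 1).
CH(COOH): carboxylic acid, 1 C=O (running total 2).
CO: ketone, 1 C=O (running total 3).
CH(NHCOCH3): amide, 1 C=O (running total 4).
CH(COOCH3): ester, 1 C=O (running total 5).
CH(NHCOCH3): amide, 1 C=O (running total 6).
COOCH2CH3: ester, 1 C=O (running total 7).

7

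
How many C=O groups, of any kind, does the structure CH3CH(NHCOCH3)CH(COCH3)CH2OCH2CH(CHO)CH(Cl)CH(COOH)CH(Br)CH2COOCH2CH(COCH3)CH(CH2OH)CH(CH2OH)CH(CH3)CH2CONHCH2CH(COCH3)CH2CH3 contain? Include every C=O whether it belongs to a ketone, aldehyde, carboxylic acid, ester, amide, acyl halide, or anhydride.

CH(NHCOCH3): amide, 1 C=O (running total 1).
CH(COCH3): ketone, 1 C=O (running total 2).
CH(CHO): aldehyde, 1 C=O (running total 3).
CH(COOH): carboxylic acid, 1 C=O (running total 4).
CH2COOCH2: ester, 1 C=O (running total 5).
CH(COCH3): ketone, 1 C=O (running total 6).
CH2CONHCH2: amide, 1 C=O (running total 7).
CH(COCH3): ketone, 1 C=O (running total 8).

8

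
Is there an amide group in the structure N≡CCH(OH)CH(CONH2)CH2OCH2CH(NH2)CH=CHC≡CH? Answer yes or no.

Working along the chain:
  N≡C: N≡C–: carbon triple-bonded to nitrogen → nitrile.
  CH(OH): –OH on an sp³ carbon → alcohol (secondary).
  CH(CONH2): pendant –CONH2: carbonyl C bonded to C and N → amide.
  CH2OCH2: C–O–C with sp³ carbons on both sides and no adjacent C=O → ether.
  CH(NH2): –NH2 on an sp³ carbon with no adjacent C=O → amine.
  CH=CH: C=C double bond → alkene.
  C≡CH: C≡C triple bond → alkyne.
The CH(CONH2) segment supplies the amide: pendant –CONH2: carbonyl C bonded to C and N → amide.

yes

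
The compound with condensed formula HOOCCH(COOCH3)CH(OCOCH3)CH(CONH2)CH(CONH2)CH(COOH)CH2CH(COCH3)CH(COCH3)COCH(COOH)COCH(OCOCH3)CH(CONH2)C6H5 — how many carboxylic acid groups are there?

Working along the chain:
  HOOC: –COOH: carbonyl C bonded to –OH and C → carboxylic acid (the –OH is not a separate alcohol).
  CH(COOCH3): pendant –COOCH3: carbonyl C bonded to C and –OCH3 → ester.
  CH(OCOCH3): pendant –OC(=O)CH3: an acyloxy group → ester.
  CH(CONH2): pendant –CONH2: carbonyl C bonded to C and N → amide.
  CH(CONH2): pendant –CONH2: carbonyl C bonded to C and N → amide.
  CH(COOH): pendant –COOH: carbonyl C bonded to C and –OH → carboxylic acid.
  CH(COCH3): pendant –COCH3: carbonyl C bonded to two carbons → ketone.
  CH(COCH3): pendant –COCH3: carbonyl C bonded to two carbons → ketone.
  CO: –C(=O)– with carbon on both sides → ketone.
  CH(COOH): pendant –COOH: carbonyl C bonded to C and –OH → carboxylic acid.
  CO: –C(=O)– with carbon on both sides → ketone.
  CH(OCOCH3): pendant –OC(=O)CH3: an acyloxy group → ester.
  CH(CONH2): pendant –CONH2: carbonyl C bonded to C and N → amide.
  C6H5: –C6H5 phenyl ring → arene.
Carboxylic acid appears at: HOOC, CH(COOH), CH(COOH) → 3.

3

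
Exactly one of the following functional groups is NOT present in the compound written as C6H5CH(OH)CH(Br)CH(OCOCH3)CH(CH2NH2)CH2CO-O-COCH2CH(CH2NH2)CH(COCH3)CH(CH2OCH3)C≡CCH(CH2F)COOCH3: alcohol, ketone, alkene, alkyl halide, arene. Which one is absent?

alkene

alcohol: present (CH(OH) — –OH on an sp³ carbon → alcohol (secondary)).
alkyl halide: present (CH(Br) — halogen on an sp³ carbon → alkyl halide).
arene: present (C6H5 — C6H5– phenyl ring → arene).
ketone: present (CH(COCH3) — pendant –COCH3: carbonyl C bonded to two carbons → ketone).
alkene: absent. In C6H5, the C=C units are part of an aromatic ring, which is an arene, not an isolated alkene.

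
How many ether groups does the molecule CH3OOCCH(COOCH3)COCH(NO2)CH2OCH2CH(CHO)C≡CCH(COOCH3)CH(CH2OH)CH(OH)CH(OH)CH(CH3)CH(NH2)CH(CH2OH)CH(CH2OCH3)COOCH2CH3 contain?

2

CH3O–C(=O)–: carbonyl C bonded to C and to –OCH3 → ester (not ketone + ether).
pendant –COOCH3: carbonyl C bonded to C and –OCH3 → ester.
–C(=O)– with carbon on both sides → ketone.
–NO2 on an sp³ carbon → nitro (the N=O is not a carbonyl).
C–O–C with sp³ carbons on both sides and no adjacent C=O → ether.
pendant –CHO: carbonyl C bonded to C and H → aldehyde.
C≡C triple bond → alkyne.
pendant –COOCH3: carbonyl C bonded to C and –OCH3 → ester.
pendant –CH2OH on an sp³ backbone C → alcohol.
–OH on an sp³ carbon → alcohol (secondary).
–OH on an sp³ carbon → alcohol (secondary).
–NH2 on an sp³ carbon with no adjacent C=O → amine.
pendant –CH2OH on an sp³ backbone C → alcohol.
pendant –CH2OCH3: C–O–C linkage → ether.
–C(=O)OCH2CH3: carbonyl C bonded to C and to –OEt → ester.
Ether appears at: CH2OCH2, CH(CH2OCH3) → 2.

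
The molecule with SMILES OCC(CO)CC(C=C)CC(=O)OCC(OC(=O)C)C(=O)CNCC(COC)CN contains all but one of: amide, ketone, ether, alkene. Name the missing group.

alkene: present (CH(CH=CH2) — pendant –CH=CH2: C=C double bond → alkene).
ketone: present (CO — –C(=O)– with carbon on both sides → ketone).
ether: present (CH(CH2OCH3) — pendant –CH2OCH3: C–O–C linkage → ether).
amide: no segment matches this pattern.

amide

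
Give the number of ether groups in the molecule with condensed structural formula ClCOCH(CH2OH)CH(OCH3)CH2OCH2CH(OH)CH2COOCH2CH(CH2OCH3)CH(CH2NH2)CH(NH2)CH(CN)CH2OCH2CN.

4

Working along the chain:
  ClCO: –C(=O)Cl: carbonyl C bonded to C and to a halogen → acyl halide (not alkyl halide).
  CH(CH2OH): pendant –CH2OH on an sp³ backbone C → alcohol.
  CH(OCH3): pendant –OCH3: C–O–C with sp³ C, no adjacent C=O → ether.
  CH2OCH2: C–O–C with sp³ carbons on both sides and no adjacent C=O → ether.
  CH(OH): –OH on an sp³ carbon → alcohol (secondary).
  CH2COOCH2: –C(=O)–O–C with C on the carbonyl side → ester.
  CH(CH2OCH3): pendant –CH2OCH3: C–O–C linkage → ether.
  CH(CH2NH2): pendant –CH2NH2: N on sp³ C, no adjacent C=O → amine.
  CH(NH2): –NH2 on an sp³ carbon with no adjacent C=O → amine.
  CH(CN): pendant –C≡N: nitrile.
  CH2OCH2: C–O–C with sp³ carbons on both sides and no adjacent C=O → ether.
  CN: –C≡N: carbon triple-bonded to nitrogen → nitrile.
Ether appears at: CH(OCH3), CH2OCH2, CH(CH2OCH3), CH2OCH2 → 4.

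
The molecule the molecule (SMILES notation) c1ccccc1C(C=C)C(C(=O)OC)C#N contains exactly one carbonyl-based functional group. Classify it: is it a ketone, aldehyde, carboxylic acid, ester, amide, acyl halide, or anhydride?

ester

The carbonyl is in the CH(COOCH3) segment: pendant –COOCH3: carbonyl C bonded to C and –OCH3 → ester.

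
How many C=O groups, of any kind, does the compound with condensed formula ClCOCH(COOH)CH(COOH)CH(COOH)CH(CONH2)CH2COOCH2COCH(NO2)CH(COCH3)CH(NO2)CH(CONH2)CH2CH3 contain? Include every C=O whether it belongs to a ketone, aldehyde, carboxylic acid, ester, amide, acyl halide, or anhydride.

9

ClCO: acyl halide, 1 C=O (running total 1).
CH(COOH): carboxylic acid, 1 C=O (running total 2).
CH(COOH): carboxylic acid, 1 C=O (running total 3).
CH(COOH): carboxylic acid, 1 C=O (running total 4).
CH(CONH2): amide, 1 C=O (running total 5).
CH2COOCH2: ester, 1 C=O (running total 6).
CO: ketone, 1 C=O (running total 7).
CH(COCH3): ketone, 1 C=O (running total 8).
CH(CONH2): amide, 1 C=O (running total 9).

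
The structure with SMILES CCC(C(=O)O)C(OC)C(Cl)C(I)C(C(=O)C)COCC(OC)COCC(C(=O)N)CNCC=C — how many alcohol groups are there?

0

pendant –COOH: carbonyl C bonded to C and –OH → carboxylic acid.
pendant –OCH3: C–O–C with sp³ C, no adjacent C=O → ether.
halogen on an sp³ carbon → alkyl halide.
halogen on an sp³ carbon → alkyl halide.
pendant –COCH3: carbonyl C bonded to two carbons → ketone.
C–O–C with sp³ carbons on both sides and no adjacent C=O → ether.
pendant –OCH3: C–O–C with sp³ C, no adjacent C=O → ether.
C–O–C with sp³ carbons on both sides and no adjacent C=O → ether.
pendant –CONH2: carbonyl C bonded to C and N → amide.
C–N–C with sp³ carbons and no adjacent C=O → amine (secondary).
C=C double bond → alkene.
No segment is a alcohol: CH(COOH) is carboxylic acid, not alcohol; CH(OCH3) is ether, not alcohol; CH(COCH3) is ketone, not alcohol. → 0.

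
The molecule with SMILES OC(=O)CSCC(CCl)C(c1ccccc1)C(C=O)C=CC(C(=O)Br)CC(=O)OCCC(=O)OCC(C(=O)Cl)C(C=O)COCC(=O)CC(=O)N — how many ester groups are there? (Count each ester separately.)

–COOH: carbonyl C bonded to –OH and C → carboxylic acid (the –OH is not a separate alcohol).
C–S–C linkage → sulfide (thioether).
pendant –CH2X: halogen on sp³ carbon → alkyl halide.
pendant –C6H5: benzene ring → arene.
pendant –CHO: carbonyl C bonded to C and H → aldehyde.
C=C double bond → alkene.
pendant –C(=O)X: carbonyl C bonded to C and halogen → acyl halide.
–C(=O)–O–C with C on the carbonyl side → ester.
–C(=O)–O–C with C on the carbonyl side → ester.
pendant –C(=O)X: carbonyl C bonded to C and halogen → acyl halide.
pendant –CHO: carbonyl C bonded to C and H → aldehyde.
C–O–C with sp³ carbons on both sides and no adjacent C=O → ether.
–C(=O)– with carbon on both sides → ketone.
–C(=O)NH2: carbonyl C bonded to C and to N → amide (the N is not a separate amine).
Ester appears at: CH2COOCH2, CH2COOCH2 → 2.

2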